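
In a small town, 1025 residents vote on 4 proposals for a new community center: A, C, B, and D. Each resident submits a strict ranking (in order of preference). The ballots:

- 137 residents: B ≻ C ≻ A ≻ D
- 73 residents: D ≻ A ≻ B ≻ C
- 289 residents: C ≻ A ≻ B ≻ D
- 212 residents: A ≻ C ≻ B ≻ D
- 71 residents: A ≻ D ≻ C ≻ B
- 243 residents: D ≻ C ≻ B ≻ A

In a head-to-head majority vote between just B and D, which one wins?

Voters preferring B to D: 638; preferring D to B: 387.
B wins the head-to-head.

B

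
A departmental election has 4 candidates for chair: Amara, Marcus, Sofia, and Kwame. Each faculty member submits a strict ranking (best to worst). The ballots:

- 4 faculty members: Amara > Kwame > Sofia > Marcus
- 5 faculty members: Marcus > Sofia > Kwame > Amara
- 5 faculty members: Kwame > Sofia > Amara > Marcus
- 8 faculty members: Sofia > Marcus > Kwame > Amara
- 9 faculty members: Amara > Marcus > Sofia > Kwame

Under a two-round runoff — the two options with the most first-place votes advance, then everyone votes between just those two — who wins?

Sofia

Round 1 first-place votes: Amara 13, Marcus 5, Sofia 8, Kwame 5.
Amara and Sofia advance.
Runoff: Amara is preferred to Sofia by 13 voters; Sofia by 18.
Sofia wins the runoff.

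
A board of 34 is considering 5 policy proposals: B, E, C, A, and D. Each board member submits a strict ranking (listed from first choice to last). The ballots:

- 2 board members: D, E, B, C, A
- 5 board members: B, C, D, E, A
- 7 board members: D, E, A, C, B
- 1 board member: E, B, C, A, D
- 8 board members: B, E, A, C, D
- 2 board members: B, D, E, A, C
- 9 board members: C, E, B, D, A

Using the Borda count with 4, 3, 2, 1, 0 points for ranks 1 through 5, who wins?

E

B: 2·2 + 5·4 + 7·0 + 1·3 + 8·4 + 2·4 + 9·2 = 85
E: 2·3 + 5·1 + 7·3 + 1·4 + 8·3 + 2·2 + 9·3 = 91
C: 2·1 + 5·3 + 7·1 + 1·2 + 8·1 + 2·0 + 9·4 = 70
A: 2·0 + 5·0 + 7·2 + 1·1 + 8·2 + 2·1 + 9·0 = 33
D: 2·4 + 5·2 + 7·4 + 1·0 + 8·0 + 2·3 + 9·1 = 61
E has the highest Borda score (91).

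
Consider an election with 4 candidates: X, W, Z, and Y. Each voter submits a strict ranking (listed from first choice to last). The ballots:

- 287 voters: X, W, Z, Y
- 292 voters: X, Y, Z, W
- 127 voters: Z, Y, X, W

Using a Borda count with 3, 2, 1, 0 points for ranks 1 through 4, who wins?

X

X: 287·3 + 292·3 + 127·1 = 1864
W: 287·2 + 292·0 + 127·0 = 574
Z: 287·1 + 292·1 + 127·3 = 960
Y: 287·0 + 292·2 + 127·2 = 838
X has the highest Borda score (1864).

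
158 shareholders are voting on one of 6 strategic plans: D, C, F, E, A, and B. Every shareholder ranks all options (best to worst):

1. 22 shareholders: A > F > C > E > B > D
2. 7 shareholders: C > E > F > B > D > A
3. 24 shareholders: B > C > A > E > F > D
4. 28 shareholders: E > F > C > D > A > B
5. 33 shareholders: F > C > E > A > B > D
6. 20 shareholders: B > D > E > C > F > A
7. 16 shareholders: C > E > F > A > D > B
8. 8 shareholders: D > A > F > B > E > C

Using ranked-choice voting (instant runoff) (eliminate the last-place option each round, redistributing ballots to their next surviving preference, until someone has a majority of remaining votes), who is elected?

E

Round 1: D 8, C 23, F 33, E 28, A 22, B 44. Eliminate D.
Round 2: C 23, F 33, E 28, A 30, B 44. Eliminate C.
Round 3: F 33, E 51, A 30, B 44. Eliminate A.
Round 4: F 63, E 51, B 44. Eliminate B.
Round 5: F 63, E 95. E has a majority.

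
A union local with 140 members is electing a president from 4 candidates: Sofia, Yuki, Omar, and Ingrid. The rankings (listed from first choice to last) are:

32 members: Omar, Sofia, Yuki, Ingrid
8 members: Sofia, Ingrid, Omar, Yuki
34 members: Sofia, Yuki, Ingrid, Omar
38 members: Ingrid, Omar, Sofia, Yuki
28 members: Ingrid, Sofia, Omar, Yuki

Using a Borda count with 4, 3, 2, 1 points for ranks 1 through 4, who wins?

Sofia: 32·3 + 8·4 + 34·4 + 38·2 + 28·3 = 424
Yuki: 32·2 + 8·1 + 34·3 + 38·1 + 28·1 = 240
Omar: 32·4 + 8·2 + 34·1 + 38·3 + 28·2 = 348
Ingrid: 32·1 + 8·3 + 34·2 + 38·4 + 28·4 = 388
Sofia has the highest Borda score (424).

Sofia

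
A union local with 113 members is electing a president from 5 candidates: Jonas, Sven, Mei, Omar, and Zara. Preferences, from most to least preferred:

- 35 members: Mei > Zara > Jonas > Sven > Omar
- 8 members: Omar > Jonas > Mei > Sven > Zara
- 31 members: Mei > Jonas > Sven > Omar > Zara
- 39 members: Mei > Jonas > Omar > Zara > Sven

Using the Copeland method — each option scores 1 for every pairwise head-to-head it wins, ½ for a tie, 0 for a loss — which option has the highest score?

Jonas: beats Sven, Omar, and Zara; loses to Mei → score 3.
Sven: beats Omar; loses to Jonas, Mei, and Zara → score 1.
Mei: beats Jonas, Sven, Omar, and Zara → score 4.
Omar: beats Zara; loses to Jonas, Sven, and Mei → score 1.
Zara: beats Sven; loses to Jonas, Mei, and Omar → score 1.
Mei has the best pairwise record.

Mei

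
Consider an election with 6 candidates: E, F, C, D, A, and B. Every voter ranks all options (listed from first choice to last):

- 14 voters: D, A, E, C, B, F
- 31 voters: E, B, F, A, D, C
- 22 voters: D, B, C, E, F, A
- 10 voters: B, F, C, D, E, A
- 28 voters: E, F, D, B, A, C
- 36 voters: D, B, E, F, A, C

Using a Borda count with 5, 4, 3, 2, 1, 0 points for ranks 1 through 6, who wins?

E: 14·3 + 31·5 + 22·2 + 10·1 + 28·5 + 36·3 = 499
F: 14·0 + 31·3 + 22·1 + 10·4 + 28·4 + 36·2 = 339
C: 14·2 + 31·0 + 22·3 + 10·3 + 28·0 + 36·0 = 124
D: 14·5 + 31·1 + 22·5 + 10·2 + 28·3 + 36·5 = 495
A: 14·4 + 31·2 + 22·0 + 10·0 + 28·1 + 36·1 = 182
B: 14·1 + 31·4 + 22·4 + 10·5 + 28·2 + 36·4 = 476
E has the highest Borda score (499).

E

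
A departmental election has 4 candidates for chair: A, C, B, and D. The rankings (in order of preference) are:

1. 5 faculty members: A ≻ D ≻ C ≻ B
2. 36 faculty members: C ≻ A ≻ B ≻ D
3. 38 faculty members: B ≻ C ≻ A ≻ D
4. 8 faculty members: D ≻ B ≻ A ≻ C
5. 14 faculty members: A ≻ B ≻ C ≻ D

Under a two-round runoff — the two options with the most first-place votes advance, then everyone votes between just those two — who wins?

B

Round 1 first-place votes: A 19, C 36, B 38, D 8.
B and C advance.
Runoff: B is preferred to C by 60 voters; C by 41.
B wins the runoff.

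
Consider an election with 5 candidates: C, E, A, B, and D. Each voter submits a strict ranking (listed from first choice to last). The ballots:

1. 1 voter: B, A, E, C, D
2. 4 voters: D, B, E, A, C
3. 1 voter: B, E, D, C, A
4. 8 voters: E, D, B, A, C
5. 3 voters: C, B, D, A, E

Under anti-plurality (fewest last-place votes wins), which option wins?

B

Last-place votes: C 12, E 3, A 1, B 0, D 1.
B is ranked last by the fewest voters, so B wins.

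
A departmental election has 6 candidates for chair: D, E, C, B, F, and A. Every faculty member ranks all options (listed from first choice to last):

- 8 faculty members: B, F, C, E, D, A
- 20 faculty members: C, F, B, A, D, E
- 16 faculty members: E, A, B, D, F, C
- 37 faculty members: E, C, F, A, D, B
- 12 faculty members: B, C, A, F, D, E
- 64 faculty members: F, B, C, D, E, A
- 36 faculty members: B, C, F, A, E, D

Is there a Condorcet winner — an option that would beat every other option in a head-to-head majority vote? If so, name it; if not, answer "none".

none

Checking pairwise contests:
E beats D 97–96.
C beats E 140–53.
B beats C 136–57.
F beats B 121–72.
C beats F 105–88.
E beats A 125–68.
Every option loses at least one head-to-head, so there is no Condorcet winner.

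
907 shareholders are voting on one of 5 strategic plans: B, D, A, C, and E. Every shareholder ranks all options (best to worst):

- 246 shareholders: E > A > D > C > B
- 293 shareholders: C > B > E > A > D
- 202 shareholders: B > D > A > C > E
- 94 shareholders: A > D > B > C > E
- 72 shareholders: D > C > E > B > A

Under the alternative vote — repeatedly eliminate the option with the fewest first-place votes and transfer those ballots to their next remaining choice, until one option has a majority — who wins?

C

Round 1: B 202, D 72, A 94, C 293, E 246. Eliminate D.
Round 2: B 202, A 94, C 365, E 246. Eliminate A.
Round 3: B 296, C 365, E 246. Eliminate E.
Round 4: B 296, C 611. C has a majority.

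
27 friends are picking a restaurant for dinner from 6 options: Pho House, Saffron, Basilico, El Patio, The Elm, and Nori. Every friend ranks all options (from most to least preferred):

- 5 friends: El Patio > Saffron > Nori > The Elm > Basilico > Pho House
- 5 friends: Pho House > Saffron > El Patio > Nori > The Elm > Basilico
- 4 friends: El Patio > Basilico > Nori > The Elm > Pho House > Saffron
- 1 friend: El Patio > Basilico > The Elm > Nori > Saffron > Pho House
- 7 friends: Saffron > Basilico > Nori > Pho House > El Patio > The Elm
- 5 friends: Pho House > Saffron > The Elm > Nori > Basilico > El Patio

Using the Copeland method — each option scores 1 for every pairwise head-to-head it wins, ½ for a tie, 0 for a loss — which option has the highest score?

Saffron

Pho House: beats Saffron, El Patio, and The Elm; loses to Basilico and Nori → score 3.
Saffron: beats Basilico, El Patio, The Elm, and Nori; loses to Pho House → score 4.
Basilico: beats Pho House; loses to Saffron, El Patio, The Elm, and Nori → score 1.
El Patio: beats Basilico, The Elm, and Nori; loses to Pho House and Saffron → score 3.
The Elm: beats Basilico; loses to Pho House, Saffron, El Patio, and Nori → score 1.
Nori: beats Pho House, Basilico, and The Elm; loses to Saffron and El Patio → score 3.
Saffron has the best pairwise record.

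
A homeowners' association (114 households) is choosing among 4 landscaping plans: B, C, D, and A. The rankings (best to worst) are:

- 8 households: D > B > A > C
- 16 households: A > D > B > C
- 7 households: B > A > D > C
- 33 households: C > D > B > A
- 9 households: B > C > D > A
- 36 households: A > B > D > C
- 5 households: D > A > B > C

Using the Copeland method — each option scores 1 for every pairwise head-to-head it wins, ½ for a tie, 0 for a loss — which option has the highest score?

B: beats C; ties A; loses to D → score 1.5.
C: loses to B, D, and A → score 0.
D: beats B and C; loses to A → score 2.
A: beats C and D; ties B → score 2.5.
A has the best pairwise record.

A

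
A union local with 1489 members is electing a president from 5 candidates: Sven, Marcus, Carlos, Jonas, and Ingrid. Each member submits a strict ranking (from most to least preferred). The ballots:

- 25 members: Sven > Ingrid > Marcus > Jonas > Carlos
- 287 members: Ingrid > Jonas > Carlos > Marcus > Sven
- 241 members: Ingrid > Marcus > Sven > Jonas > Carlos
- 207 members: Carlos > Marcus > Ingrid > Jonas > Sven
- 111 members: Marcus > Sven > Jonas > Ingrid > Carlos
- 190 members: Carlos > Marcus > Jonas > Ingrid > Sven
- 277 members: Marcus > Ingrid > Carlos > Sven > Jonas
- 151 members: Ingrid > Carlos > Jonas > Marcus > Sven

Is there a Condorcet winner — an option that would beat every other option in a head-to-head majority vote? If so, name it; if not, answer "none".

none

Checking pairwise contests:
Marcus beats Sven 1464–25.
Carlos beats Marcus 835–654.
Ingrid beats Carlos 1092–397.
Marcus beats Jonas 1051–438.
Marcus beats Ingrid 785–704.
Every option loses at least one head-to-head, so there is no Condorcet winner.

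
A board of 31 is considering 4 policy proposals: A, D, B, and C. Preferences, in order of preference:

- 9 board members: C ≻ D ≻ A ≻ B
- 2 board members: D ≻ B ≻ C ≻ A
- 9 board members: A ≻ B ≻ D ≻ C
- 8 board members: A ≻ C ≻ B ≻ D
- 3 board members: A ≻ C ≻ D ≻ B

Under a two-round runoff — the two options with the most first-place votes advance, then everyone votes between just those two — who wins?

A

Round 1 first-place votes: A 20, D 2, B 0, C 9.
A and C advance.
Runoff: A is preferred to C by 20 voters; C by 11.
A wins the runoff.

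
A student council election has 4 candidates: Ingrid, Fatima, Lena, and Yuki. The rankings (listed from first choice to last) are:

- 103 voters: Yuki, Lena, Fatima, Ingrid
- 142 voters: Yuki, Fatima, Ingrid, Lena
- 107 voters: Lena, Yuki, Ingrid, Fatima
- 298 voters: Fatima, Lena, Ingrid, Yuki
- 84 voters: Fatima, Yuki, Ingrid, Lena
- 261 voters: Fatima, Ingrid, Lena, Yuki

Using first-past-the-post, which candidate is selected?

First-place votes: Ingrid 0, Fatima 643, Lena 107, Yuki 245.
Fatima has the most first-place votes.

Fatima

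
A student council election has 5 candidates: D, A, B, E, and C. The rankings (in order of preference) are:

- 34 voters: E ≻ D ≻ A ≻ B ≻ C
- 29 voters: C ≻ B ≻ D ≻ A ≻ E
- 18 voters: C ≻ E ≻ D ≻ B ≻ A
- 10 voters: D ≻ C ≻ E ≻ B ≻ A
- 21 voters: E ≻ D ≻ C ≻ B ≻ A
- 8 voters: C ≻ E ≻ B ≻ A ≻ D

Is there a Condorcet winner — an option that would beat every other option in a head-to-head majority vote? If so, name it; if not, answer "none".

Checking pairwise contests:
E beats D 81–39.
D beats A 112–8.
D beats B 83–37.
C beats E 65–55.
D beats C 65–55.
Every option loses at least one head-to-head, so there is no Condorcet winner.

none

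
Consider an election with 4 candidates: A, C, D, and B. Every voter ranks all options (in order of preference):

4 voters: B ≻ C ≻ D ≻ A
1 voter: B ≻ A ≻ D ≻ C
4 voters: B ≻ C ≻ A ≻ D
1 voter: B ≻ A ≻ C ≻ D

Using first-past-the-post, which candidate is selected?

B

First-place votes: A 0, C 0, D 0, B 10.
B has the most first-place votes.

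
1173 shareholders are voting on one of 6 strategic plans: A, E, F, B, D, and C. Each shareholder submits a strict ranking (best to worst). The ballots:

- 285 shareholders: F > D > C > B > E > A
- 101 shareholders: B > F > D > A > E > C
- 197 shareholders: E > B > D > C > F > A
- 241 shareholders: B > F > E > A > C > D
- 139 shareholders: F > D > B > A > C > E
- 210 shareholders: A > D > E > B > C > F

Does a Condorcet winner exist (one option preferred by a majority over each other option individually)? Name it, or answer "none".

Checking pairwise contests:
E beats A 723–450.
F beats E 766–407.
B beats F 749–424.
D beats B 634–539.
F beats D 766–407.
A beats C 691–482.
Every option loses at least one head-to-head, so there is no Condorcet winner.

none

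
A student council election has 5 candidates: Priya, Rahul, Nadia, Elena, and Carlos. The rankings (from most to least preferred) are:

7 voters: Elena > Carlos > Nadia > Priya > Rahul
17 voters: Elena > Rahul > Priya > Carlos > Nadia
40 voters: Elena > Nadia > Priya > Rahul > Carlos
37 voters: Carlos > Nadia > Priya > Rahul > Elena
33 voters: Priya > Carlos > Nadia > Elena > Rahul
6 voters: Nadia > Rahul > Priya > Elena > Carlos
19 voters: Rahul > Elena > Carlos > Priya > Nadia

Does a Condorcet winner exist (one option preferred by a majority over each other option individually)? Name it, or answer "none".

Elena vs Priya: 83–76 for Elena.
Elena vs Rahul: 97–62 for Elena.
Elena vs Nadia: 83–76 for Elena.
Elena vs Carlos: 89–70 for Elena.
Elena beats every other option head-to-head.

Elena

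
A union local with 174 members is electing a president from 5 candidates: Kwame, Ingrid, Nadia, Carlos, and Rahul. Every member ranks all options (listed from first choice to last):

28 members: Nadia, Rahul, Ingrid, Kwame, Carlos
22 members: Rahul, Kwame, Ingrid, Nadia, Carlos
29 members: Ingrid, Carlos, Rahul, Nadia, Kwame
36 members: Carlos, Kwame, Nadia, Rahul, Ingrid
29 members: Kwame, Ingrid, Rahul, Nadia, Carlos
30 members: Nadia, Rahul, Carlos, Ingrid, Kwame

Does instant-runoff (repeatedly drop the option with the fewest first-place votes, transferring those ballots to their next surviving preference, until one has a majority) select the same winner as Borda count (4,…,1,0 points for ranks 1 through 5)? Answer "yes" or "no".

Instant-runoff — R1 Kwame 29, Ingrid 29, Nadia 58, Carlos 36, Rahul 22 (Rahul out); R2 Kwame 51, Ingrid 29, Nadia 58, Carlos 36 (Ingrid out); R3 Kwame 51, Nadia 58, Carlos 65 (Kwame out); R4 Nadia 109, Carlos 65 (Nadia winner). Winner: Nadia.
Borda — scores: Kwame 318, Ingrid 333, Nadia 384, Carlos 291, Rahul 414. Winner: Rahul.
The two methods disagree.

no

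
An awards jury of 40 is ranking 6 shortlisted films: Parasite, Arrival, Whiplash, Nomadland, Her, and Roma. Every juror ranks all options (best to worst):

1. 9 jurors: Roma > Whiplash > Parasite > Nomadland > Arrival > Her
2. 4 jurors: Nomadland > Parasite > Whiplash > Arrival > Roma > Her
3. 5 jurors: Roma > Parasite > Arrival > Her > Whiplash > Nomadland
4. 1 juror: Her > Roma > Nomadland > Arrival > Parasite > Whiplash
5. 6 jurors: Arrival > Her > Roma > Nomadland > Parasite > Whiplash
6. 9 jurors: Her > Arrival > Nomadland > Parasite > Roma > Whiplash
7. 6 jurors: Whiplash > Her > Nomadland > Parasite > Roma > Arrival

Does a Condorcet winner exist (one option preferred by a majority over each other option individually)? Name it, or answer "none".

none

Checking pairwise contests:
Nomadland beats Parasite 26–14.
Parasite beats Arrival 24–16.
Parasite beats Whiplash 25–15.
Her beats Nomadland 27–13.
Arrival beats Her 24–16.
Her beats Roma 22–18.
Every option loses at least one head-to-head, so there is no Condorcet winner.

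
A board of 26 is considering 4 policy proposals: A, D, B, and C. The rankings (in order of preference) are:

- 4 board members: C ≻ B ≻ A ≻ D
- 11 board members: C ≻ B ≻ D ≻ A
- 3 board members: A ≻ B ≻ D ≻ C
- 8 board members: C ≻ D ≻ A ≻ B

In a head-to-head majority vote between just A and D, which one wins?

D

Voters preferring A to D: 7; preferring D to A: 19.
D wins the head-to-head.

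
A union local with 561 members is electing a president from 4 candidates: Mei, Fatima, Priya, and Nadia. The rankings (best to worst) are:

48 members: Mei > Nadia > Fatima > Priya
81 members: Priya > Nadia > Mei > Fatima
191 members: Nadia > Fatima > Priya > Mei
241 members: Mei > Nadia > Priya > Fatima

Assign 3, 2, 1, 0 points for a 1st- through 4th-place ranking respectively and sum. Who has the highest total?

Mei: 48·3 + 81·1 + 191·0 + 241·3 = 948
Fatima: 48·1 + 81·0 + 191·2 + 241·0 = 430
Priya: 48·0 + 81·3 + 191·1 + 241·1 = 675
Nadia: 48·2 + 81·2 + 191·3 + 241·2 = 1313
Nadia has the highest Borda score (1313).

Nadia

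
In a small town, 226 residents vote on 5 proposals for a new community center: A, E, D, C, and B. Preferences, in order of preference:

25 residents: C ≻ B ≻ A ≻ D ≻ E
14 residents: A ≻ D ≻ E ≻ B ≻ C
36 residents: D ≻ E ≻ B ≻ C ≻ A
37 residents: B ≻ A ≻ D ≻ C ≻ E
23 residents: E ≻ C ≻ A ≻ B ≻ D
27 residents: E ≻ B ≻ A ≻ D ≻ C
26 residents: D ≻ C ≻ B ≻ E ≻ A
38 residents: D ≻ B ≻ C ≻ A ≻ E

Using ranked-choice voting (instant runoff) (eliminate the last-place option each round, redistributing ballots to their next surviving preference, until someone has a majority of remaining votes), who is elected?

Round 1: A 14, E 50, D 100, C 25, B 37. Eliminate A.
Round 2: E 50, D 114, C 25, B 37. D has a majority.

D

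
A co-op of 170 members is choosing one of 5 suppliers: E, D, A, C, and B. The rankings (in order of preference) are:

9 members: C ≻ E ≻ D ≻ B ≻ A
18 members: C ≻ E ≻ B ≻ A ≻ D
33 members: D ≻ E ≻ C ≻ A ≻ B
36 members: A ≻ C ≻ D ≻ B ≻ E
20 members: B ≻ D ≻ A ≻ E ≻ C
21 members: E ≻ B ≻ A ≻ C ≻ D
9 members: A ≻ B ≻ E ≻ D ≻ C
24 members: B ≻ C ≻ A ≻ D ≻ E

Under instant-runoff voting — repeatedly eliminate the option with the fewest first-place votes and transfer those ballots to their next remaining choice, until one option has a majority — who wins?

B

Round 1: E 21, D 33, A 45, C 27, B 44. Eliminate E.
Round 2: D 33, A 45, C 27, B 65. Eliminate C.
Round 3: D 42, A 45, B 83. Eliminate D.
Round 4: A 78, B 92. B has a majority.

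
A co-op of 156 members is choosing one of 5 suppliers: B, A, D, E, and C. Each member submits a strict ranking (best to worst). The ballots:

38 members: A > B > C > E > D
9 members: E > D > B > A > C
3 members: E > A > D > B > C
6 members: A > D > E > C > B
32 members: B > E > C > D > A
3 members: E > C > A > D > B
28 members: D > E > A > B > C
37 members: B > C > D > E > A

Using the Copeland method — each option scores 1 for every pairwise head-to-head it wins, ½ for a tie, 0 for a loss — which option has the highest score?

B: beats D, E, and C; ties A → score 3.5.
A: beats C; ties B; loses to D and E → score 1.5.
D: beats A; loses to B, E, and C → score 1.
E: beats A, D, and C; loses to B → score 3.
C: beats D; loses to B, A, and E → score 1.
B has the best pairwise record.

B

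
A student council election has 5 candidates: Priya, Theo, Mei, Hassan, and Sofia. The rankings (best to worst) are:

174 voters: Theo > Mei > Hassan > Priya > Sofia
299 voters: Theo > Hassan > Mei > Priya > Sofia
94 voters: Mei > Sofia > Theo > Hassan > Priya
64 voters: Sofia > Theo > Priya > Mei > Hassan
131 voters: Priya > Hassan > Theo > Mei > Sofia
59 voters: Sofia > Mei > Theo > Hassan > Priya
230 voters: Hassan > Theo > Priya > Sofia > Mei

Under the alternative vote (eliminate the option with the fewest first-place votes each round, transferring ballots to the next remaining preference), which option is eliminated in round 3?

Sofia

Round 1: Priya 131, Theo 473, Mei 94, Hassan 230, Sofia 123. Eliminate Mei.
Round 2: Priya 131, Theo 473, Hassan 230, Sofia 217. Eliminate Priya.
Round 3: Theo 473, Hassan 361, Sofia 217. Eliminate Sofia.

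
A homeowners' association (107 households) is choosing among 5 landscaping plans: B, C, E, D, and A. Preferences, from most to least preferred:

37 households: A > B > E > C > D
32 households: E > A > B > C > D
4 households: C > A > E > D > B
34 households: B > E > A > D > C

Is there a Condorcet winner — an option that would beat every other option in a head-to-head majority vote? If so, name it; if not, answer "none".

none

Checking pairwise contests:
A beats B 73–34.
B beats C 103–4.
B beats E 71–36.
B beats D 103–4.
E beats A 66–41.
Every option loses at least one head-to-head, so there is no Condorcet winner.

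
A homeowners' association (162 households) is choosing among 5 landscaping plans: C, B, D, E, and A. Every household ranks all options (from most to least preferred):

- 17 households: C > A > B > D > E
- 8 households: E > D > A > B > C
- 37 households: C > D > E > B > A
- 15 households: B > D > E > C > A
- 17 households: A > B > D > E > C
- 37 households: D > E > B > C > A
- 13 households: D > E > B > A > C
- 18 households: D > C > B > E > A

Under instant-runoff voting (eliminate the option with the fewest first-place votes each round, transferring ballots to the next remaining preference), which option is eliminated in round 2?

B

Round 1: C 54, B 15, D 68, E 8, A 17. Eliminate E.
Round 2: C 54, B 15, D 76, A 17. Eliminate B.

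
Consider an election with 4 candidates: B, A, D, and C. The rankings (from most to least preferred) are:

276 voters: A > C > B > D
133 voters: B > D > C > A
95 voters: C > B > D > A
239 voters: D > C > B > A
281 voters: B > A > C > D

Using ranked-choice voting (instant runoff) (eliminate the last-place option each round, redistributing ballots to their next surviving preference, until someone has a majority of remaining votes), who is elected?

Round 1: B 414, A 276, D 239, C 95. Eliminate C.
Round 2: B 509, A 276, D 239. Eliminate D.
Round 3: B 748, A 276. B has a majority.

B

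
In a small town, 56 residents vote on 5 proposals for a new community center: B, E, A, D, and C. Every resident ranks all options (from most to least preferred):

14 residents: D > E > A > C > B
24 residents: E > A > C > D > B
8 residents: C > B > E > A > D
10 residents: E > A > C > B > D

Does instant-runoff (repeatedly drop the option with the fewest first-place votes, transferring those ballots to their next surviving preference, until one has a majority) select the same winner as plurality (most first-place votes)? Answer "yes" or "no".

yes

Instant-runoff — R1 B 0, E 34, A 0, D 14, C 8 (E winner). Winner: E.
Plurality — first-place votes: B 0, E 34, A 0, D 14, C 8. Winner: E.
The two methods agree.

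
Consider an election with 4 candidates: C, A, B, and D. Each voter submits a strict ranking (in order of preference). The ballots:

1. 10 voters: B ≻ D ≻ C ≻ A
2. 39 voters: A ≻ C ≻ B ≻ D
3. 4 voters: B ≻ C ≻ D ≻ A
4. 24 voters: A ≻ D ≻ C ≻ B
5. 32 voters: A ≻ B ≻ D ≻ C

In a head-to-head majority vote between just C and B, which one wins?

Voters preferring C to B: 63; preferring B to C: 46.
C wins the head-to-head.

C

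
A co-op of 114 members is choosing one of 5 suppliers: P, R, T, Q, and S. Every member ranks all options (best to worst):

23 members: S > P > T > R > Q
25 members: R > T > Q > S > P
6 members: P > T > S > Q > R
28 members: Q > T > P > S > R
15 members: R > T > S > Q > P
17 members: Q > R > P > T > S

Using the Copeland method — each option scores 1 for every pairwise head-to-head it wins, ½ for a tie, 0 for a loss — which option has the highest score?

P: ties R; loses to T, Q, and S → score 0.5.
R: beats Q; ties P, T, and S → score 2.5.
T: beats P, Q, and S; ties R → score 3.5.
Q: beats P and S; loses to R and T → score 2.
S: beats P; ties R; loses to T and Q → score 1.5.
T has the best pairwise record.

T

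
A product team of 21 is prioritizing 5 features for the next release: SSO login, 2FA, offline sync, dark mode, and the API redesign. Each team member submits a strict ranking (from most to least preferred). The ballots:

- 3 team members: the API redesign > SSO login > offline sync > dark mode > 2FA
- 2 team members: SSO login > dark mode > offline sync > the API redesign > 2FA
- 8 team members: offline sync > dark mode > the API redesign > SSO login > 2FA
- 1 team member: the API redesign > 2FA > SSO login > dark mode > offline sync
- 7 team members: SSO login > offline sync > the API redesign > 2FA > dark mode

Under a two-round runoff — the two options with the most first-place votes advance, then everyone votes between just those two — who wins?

Round 1 first-place votes: SSO login 9, 2FA 0, offline sync 8, dark mode 0, the API redesign 4.
SSO login and offline sync advance.
Runoff: SSO login is preferred to offline sync by 13 voters; offline sync by 8.
SSO login wins the runoff.

SSO login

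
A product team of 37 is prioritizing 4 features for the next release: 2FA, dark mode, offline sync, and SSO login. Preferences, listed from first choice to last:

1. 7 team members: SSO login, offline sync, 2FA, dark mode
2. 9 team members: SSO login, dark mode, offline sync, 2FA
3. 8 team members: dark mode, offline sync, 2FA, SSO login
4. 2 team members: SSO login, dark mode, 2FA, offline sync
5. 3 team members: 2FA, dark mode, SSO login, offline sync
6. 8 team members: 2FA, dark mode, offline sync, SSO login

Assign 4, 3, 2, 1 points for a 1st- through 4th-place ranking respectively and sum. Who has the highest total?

dark mode

2FA: 7·2 + 9·1 + 8·2 + 2·2 + 3·4 + 8·4 = 87
dark mode: 7·1 + 9·3 + 8·4 + 2·3 + 3·3 + 8·3 = 105
offline sync: 7·3 + 9·2 + 8·3 + 2·1 + 3·1 + 8·2 = 84
SSO login: 7·4 + 9·4 + 8·1 + 2·4 + 3·2 + 8·1 = 94
dark mode has the highest Borda score (105).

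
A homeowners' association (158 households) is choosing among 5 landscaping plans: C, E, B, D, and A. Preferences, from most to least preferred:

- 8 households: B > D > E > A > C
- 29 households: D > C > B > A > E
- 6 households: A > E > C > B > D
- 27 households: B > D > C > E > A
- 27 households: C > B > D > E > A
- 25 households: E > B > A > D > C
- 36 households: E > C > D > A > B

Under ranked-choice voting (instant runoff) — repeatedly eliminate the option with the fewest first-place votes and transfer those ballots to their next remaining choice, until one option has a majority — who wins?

B

Round 1: C 27, E 61, B 35, D 29, A 6. Eliminate A.
Round 2: C 27, E 67, B 35, D 29. Eliminate C.
Round 3: E 67, B 62, D 29. Eliminate D.
Round 4: E 67, B 91. B has a majority.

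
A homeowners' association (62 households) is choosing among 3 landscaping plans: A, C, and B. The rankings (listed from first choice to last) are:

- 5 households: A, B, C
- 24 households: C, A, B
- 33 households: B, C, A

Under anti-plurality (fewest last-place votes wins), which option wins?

C

Last-place votes: A 33, C 5, B 24.
C is ranked last by the fewest voters, so C wins.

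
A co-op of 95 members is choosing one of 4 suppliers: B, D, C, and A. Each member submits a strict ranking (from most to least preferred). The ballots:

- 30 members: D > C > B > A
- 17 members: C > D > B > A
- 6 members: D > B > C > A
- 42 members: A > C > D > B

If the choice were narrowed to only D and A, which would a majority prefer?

Voters preferring D to A: 53; preferring A to D: 42.
D wins the head-to-head.

D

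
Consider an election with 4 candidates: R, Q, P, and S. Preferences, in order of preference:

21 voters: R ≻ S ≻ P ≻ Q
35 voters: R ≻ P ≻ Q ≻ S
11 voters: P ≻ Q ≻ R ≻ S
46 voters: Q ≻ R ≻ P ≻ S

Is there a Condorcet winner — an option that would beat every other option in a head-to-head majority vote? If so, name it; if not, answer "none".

Checking pairwise contests:
Q beats R 57–56.
P beats Q 67–46.
R beats P 102–11.
R beats S 113–0.
Every option loses at least one head-to-head, so there is no Condorcet winner.

none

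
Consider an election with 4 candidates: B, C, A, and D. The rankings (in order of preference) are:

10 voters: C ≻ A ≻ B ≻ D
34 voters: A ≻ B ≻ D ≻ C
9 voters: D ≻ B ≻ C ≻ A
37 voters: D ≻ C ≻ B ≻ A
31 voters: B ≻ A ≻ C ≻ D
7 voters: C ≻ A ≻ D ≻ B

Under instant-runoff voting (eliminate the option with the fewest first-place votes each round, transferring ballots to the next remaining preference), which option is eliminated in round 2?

Round 1: B 31, C 17, A 34, D 46. Eliminate C.
Round 2: B 31, A 51, D 46. Eliminate B.

B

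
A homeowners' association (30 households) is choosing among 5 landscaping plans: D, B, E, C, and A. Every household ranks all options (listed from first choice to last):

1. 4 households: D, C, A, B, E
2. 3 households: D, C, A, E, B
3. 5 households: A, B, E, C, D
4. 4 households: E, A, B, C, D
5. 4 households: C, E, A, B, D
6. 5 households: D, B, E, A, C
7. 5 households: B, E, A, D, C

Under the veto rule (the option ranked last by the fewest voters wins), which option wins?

A

Last-place votes: D 13, B 3, E 4, C 10, A 0.
A is ranked last by the fewest voters, so A wins.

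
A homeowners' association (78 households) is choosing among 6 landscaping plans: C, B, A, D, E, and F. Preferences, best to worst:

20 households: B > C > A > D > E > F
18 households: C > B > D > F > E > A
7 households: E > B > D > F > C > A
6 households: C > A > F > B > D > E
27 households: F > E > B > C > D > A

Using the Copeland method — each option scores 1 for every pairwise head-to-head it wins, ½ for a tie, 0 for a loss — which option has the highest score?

B

C: beats A, D, E, and F; loses to B → score 4.
B: beats C, A, D, E, and F → score 5.
A: loses to C, B, D, E, and F → score 0.
D: beats A, E, and F; loses to C and B → score 3.
E: beats A; loses to C, B, D, and F → score 1.
F: beats A and E; loses to C, B, and D → score 2.
B has the best pairwise record.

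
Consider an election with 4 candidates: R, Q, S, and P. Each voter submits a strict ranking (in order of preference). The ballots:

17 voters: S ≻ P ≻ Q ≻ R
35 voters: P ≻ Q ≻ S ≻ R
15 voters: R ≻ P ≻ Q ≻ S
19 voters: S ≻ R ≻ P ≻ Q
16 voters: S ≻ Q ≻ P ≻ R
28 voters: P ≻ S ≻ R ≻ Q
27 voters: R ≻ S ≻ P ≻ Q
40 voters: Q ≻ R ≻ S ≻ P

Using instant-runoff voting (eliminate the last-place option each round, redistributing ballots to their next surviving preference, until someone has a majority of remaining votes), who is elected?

R

Round 1: R 42, Q 40, S 52, P 63. Eliminate Q.
Round 2: R 82, S 52, P 63. Eliminate S.
Round 3: R 101, P 96. R has a majority.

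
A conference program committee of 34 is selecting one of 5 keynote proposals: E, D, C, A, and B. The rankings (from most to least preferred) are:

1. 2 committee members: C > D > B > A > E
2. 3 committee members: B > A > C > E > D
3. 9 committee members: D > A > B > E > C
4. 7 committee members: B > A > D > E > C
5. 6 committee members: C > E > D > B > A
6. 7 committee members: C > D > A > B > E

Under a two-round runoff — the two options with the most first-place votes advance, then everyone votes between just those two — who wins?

Round 1 first-place votes: E 0, D 9, C 15, A 0, B 10.
C and B advance.
Runoff: C is preferred to B by 15 voters; B by 19.
B wins the runoff.

B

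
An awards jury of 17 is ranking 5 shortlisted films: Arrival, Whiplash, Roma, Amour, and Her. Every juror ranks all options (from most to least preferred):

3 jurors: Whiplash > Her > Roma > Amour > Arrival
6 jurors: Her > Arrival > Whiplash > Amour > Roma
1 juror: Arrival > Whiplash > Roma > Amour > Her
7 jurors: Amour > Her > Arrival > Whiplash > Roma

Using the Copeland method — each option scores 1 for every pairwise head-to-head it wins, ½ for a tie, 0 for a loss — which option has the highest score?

Her

Arrival: beats Whiplash and Roma; loses to Amour and Her → score 2.
Whiplash: beats Roma and Amour; loses to Arrival and Her → score 2.
Roma: loses to Arrival, Whiplash, Amour, and Her → score 0.
Amour: beats Arrival and Roma; loses to Whiplash and Her → score 2.
Her: beats Arrival, Whiplash, Roma, and Amour → score 4.
Her has the best pairwise record.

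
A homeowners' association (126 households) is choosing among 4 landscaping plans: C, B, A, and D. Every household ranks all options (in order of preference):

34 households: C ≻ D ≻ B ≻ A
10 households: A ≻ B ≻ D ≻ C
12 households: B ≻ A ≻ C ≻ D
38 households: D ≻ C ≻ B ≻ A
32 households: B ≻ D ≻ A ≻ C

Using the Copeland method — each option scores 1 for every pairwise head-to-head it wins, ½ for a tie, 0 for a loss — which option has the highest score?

D

C: beats B and A; loses to D → score 2.
B: beats A; loses to C and D → score 1.
A: loses to C, B, and D → score 0.
D: beats C, B, and A → score 3.
D has the best pairwise record.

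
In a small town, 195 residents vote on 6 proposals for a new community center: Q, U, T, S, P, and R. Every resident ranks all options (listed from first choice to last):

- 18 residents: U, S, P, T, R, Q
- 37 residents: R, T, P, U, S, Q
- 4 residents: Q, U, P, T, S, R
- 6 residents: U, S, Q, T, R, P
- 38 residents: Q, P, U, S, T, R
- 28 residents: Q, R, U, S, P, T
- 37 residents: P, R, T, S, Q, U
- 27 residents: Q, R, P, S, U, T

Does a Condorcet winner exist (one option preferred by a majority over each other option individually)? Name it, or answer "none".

Checking pairwise contests:
S beats Q 98–97.
Q beats U 134–61.
Q beats T 103–92.
U beats S 131–64.
Q beats P 103–92.
Q beats R 103–92.
Every option loses at least one head-to-head, so there is no Condorcet winner.

none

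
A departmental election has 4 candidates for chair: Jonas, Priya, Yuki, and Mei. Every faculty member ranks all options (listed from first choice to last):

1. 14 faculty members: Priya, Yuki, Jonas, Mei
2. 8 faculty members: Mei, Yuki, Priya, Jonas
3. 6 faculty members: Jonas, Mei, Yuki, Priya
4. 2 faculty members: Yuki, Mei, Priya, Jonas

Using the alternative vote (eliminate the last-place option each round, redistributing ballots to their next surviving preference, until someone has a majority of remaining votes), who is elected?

Round 1: Jonas 6, Priya 14, Yuki 2, Mei 8. Eliminate Yuki.
Round 2: Jonas 6, Priya 14, Mei 10. Eliminate Jonas.
Round 3: Priya 14, Mei 16. Mei has a majority.

Mei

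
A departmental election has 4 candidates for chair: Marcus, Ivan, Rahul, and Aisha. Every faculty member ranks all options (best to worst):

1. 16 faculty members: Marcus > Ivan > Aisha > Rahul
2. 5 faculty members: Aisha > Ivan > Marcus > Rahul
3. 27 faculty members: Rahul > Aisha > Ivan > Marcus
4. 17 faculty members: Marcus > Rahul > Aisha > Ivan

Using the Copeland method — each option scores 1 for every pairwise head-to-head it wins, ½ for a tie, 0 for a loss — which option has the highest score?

Marcus

Marcus: beats Ivan, Rahul, and Aisha → score 3.
Ivan: loses to Marcus, Rahul, and Aisha → score 0.
Rahul: beats Ivan and Aisha; loses to Marcus → score 2.
Aisha: beats Ivan; loses to Marcus and Rahul → score 1.
Marcus has the best pairwise record.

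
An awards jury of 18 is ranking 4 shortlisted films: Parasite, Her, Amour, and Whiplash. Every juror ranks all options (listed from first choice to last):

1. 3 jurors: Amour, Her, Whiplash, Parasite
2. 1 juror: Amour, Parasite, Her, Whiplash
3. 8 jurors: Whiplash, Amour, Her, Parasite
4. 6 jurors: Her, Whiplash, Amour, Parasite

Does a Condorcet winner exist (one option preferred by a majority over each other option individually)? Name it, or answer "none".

Checking pairwise contests:
Her beats Parasite 17–1.
Amour beats Her 12–6.
Whiplash beats Amour 14–4.
Her beats Whiplash 10–8.
Every option loses at least one head-to-head, so there is no Condorcet winner.

none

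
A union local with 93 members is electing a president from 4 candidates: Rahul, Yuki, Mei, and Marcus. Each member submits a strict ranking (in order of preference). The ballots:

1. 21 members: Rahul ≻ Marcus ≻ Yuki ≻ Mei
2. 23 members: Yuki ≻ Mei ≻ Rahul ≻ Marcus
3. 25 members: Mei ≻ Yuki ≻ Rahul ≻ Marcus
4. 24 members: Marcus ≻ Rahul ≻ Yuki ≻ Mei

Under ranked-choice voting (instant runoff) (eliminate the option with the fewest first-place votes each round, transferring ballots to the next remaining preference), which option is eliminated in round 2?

Round 1: Rahul 21, Yuki 23, Mei 25, Marcus 24. Eliminate Rahul.
Round 2: Yuki 23, Mei 25, Marcus 45. Eliminate Yuki.

Yuki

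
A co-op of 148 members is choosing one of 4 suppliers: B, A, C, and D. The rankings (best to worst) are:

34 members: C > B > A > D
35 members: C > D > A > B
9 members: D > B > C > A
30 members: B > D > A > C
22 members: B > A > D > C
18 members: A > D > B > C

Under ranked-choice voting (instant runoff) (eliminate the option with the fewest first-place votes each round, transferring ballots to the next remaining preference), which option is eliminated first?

D

Round 1: B 52, A 18, C 69, D 9. Eliminate D.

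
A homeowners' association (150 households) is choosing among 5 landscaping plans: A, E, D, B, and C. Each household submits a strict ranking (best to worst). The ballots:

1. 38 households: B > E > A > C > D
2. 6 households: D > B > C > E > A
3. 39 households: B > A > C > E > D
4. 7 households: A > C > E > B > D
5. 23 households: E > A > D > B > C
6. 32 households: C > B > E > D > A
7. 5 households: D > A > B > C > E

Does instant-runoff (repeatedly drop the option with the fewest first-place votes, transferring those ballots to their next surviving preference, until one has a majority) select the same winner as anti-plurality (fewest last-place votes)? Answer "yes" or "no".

yes

Instant-runoff — R1 A 7, E 23, D 11, B 77, C 32 (B winner). Winner: B.
Anti-plurality — last-place votes: A 38, E 5, D 84, B 0, C 23. Winner: B.
The two methods agree.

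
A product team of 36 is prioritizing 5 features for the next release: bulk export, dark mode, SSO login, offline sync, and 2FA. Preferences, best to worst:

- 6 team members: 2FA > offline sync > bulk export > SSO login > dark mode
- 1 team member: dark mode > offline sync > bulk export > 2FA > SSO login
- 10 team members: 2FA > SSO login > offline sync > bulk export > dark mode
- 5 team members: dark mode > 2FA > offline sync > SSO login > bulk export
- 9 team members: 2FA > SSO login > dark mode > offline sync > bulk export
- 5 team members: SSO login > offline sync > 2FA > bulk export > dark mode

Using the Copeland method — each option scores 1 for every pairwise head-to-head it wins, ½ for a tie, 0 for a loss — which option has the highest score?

2FA

bulk export: beats dark mode; loses to SSO login, offline sync, and 2FA → score 1.
dark mode: loses to bulk export, SSO login, offline sync, and 2FA → score 0.
SSO login: beats bulk export, dark mode, and offline sync; loses to 2FA → score 3.
offline sync: beats bulk export and dark mode; loses to SSO login and 2FA → score 2.
2FA: beats bulk export, dark mode, SSO login, and offline sync → score 4.
2FA has the best pairwise record.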